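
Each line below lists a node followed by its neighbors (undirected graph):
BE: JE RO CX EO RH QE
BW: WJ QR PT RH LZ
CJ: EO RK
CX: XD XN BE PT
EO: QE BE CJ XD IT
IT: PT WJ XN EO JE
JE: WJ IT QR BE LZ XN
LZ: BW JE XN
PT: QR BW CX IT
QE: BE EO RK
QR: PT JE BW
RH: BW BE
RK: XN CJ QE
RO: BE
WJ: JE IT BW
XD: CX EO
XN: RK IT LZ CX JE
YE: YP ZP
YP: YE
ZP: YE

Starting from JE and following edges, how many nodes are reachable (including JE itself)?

BFS from JE visits: JE, WJ, IT, QR, BE, LZ, XN, BW, PT, EO, RO, CX, RH, QE, RK, CJ, XD
Reachable nodes: 17 of 20 total.

17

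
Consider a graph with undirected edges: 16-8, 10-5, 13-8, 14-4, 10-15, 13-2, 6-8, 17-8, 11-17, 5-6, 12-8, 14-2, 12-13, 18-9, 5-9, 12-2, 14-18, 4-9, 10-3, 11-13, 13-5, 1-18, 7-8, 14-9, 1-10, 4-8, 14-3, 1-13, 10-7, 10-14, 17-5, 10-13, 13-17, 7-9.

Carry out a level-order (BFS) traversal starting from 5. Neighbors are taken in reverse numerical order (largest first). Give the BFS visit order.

5 17 13 10 9 6 11 8 12 2 1 15 14 7 3 18 4 16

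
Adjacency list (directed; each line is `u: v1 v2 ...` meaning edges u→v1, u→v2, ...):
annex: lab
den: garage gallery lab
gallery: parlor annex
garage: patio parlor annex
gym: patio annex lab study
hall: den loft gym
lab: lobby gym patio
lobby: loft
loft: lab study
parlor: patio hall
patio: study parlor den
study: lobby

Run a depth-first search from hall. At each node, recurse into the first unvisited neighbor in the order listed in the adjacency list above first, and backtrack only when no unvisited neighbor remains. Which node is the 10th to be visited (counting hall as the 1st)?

Visit hall
hall → den
den → garage
garage → patio
patio → study
study → lobby
lobby → loft
loft → lab
lab → gym
gym → annex
patio → parlor
den → gallery

Visit order: hall, den, garage, patio, study, lobby, loft, lab, gym, annex, parlor, gallery

annex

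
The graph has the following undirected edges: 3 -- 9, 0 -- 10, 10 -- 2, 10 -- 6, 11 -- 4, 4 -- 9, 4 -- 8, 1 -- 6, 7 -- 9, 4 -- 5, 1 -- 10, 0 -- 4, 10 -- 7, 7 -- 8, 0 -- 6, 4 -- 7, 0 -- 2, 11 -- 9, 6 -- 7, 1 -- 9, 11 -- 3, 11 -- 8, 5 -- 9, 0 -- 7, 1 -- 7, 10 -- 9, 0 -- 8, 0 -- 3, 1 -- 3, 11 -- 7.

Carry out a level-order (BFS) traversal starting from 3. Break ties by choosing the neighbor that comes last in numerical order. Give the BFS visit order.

Visit 3; enqueue 11, 9, 1, 0 → queue [11, 9, 1, 0]
Visit 11; enqueue 8, 7, 4 → queue [9, 1, 0, 8, 7, 4]
Visit 9; enqueue 10, 5 → queue [1, 0, 8, 7, 4, 10, 5]
Visit 1; enqueue 6 → queue [0, 8, 7, 4, 10, 5, 6]
Visit 0; enqueue 2 → queue [8, 7, 4, 10, 5, 6, 2]
Visit 8 → queue [7, 4, 10, 5, 6, 2]
Visit 7 → queue [4, 10, 5, 6, 2]
Visit 4 → queue [10, 5, 6, 2]
Visit 10 → queue [5, 6, 2]
Visit 5 → queue [6, 2]
Visit 6 → queue [2]
Visit 2 → queue []

3, 11, 9, 1, 0, 8, 7, 4, 10, 5, 6, 2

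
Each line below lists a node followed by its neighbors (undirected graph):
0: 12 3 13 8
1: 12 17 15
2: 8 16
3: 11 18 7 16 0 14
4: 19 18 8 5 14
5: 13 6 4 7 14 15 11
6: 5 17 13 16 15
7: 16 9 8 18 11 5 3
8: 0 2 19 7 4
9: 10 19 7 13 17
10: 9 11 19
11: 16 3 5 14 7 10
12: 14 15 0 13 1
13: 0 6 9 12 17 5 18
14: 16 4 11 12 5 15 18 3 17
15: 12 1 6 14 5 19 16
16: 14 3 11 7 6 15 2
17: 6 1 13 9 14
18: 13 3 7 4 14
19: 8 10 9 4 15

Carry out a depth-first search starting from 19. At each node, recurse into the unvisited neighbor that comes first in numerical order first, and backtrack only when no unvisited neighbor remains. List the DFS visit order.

19 → 4 → 5 → 6 → 13 → 0 → 3 → 7 → 8 → 2 → 16 → 11 → 10 → 9 → 17 → 1 → 12 → 14 → 15 → 18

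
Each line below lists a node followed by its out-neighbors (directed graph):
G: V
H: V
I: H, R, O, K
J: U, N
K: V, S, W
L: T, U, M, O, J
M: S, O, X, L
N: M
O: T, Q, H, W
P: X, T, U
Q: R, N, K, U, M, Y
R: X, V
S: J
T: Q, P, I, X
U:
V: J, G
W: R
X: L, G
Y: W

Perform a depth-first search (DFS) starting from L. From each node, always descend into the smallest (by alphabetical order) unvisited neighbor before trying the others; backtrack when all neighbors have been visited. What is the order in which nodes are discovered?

L → J → N → M → O → H → V → G → Q → K → S → W → R → X → U → Y → T → I → P

Visit L
L → J
J → N
N → M
M → O
O → H
H → V
V → G
O → Q
Q → K
K → S
K → W
W → R
R → X
Q → U
Q → Y
O → T
T → I
T → P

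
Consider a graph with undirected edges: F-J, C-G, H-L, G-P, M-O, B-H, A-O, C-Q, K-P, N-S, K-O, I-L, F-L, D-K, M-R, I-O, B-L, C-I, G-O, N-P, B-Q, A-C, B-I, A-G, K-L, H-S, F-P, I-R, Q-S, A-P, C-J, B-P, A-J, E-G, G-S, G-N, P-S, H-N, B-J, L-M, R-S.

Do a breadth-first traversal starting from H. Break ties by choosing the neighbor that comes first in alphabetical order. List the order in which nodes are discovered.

Visit H; enqueue B, L, N, S → queue [B, L, N, S]
Visit B; enqueue I, J, P, Q → queue [L, N, S, I, J, P, Q]
Visit L; enqueue F, K, M → queue [N, S, I, J, P, Q, F, K, M]
Visit N; enqueue G → queue [S, I, J, P, Q, F, K, M, G]
Visit S; enqueue R → queue [I, J, P, Q, F, K, M, G, R]
Visit I; enqueue C, O → queue [J, P, Q, F, K, M, G, R, C, O]
Visit J; enqueue A → queue [P, Q, F, K, M, G, R, C, O, A]
Visit P → queue [Q, F, K, M, G, R, C, O, A]
Visit Q → queue [F, K, M, G, R, C, O, A]
Visit F → queue [K, M, G, R, C, O, A]
Visit K; enqueue D → queue [M, G, R, C, O, A, D]
Visit M → queue [G, R, C, O, A, D]
Visit G; enqueue E → queue [R, C, O, A, D, E]
Visit R → queue [C, O, A, D, E]
Visit C → queue [O, A, D, E]
Visit O → queue [A, D, E]
Visit A → queue [D, E]
Visit D → queue [E]
Visit E → queue []

H, B, L, N, S, I, J, P, Q, F, K, M, G, R, C, O, A, D, E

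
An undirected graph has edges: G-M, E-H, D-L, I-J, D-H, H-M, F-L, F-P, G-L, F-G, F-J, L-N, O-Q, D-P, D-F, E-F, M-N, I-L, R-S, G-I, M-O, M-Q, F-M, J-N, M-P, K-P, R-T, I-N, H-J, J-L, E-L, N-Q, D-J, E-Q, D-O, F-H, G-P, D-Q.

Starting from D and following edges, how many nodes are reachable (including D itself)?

BFS from D visits: D, Q, P, O, L, J, H, F, N, M, E, K, G, I
Reachable nodes: 14 of 17 total.

14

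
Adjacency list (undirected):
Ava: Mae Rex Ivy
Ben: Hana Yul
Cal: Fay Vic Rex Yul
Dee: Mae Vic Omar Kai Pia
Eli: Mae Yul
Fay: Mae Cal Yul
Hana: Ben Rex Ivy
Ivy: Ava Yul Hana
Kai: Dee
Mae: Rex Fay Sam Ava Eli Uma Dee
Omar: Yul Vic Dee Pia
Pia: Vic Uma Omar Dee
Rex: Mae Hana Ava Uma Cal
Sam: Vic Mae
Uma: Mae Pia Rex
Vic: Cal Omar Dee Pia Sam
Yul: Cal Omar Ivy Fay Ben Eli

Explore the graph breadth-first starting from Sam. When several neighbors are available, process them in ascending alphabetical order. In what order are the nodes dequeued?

Visit Sam; enqueue Mae, Vic → queue [Mae, Vic]
Visit Mae; enqueue Ava, Dee, Eli, Fay, Rex, Uma → queue [Vic, Ava, Dee, Eli, Fay, Rex, Uma]
Visit Vic; enqueue Cal, Omar, Pia → queue [Ava, Dee, Eli, Fay, Rex, Uma, Cal, Omar, Pia]
Visit Ava; enqueue Ivy → queue [Dee, Eli, Fay, Rex, Uma, Cal, Omar, Pia, Ivy]
Visit Dee; enqueue Kai → queue [Eli, Fay, Rex, Uma, Cal, Omar, Pia, Ivy, Kai]
Visit Eli; enqueue Yul → queue [Fay, Rex, Uma, Cal, Omar, Pia, Ivy, Kai, Yul]
Visit Fay → queue [Rex, Uma, Cal, Omar, Pia, Ivy, Kai, Yul]
Visit Rex; enqueue Hana → queue [Uma, Cal, Omar, Pia, Ivy, Kai, Yul, Hana]
Visit Uma → queue [Cal, Omar, Pia, Ivy, Kai, Yul, Hana]
Visit Cal → queue [Omar, Pia, Ivy, Kai, Yul, Hana]
Visit Omar → queue [Pia, Ivy, Kai, Yul, Hana]
Visit Pia → queue [Ivy, Kai, Yul, Hana]
Visit Ivy → queue [Kai, Yul, Hana]
Visit Kai → queue [Yul, Hana]
Visit Yul; enqueue Ben → queue [Hana, Ben]
Visit Hana → queue [Ben]
Visit Ben → queue []

Sam, Mae, Vic, Ava, Dee, Eli, Fay, Rex, Uma, Cal, Omar, Pia, Ivy, Kai, Yul, Hana, Ben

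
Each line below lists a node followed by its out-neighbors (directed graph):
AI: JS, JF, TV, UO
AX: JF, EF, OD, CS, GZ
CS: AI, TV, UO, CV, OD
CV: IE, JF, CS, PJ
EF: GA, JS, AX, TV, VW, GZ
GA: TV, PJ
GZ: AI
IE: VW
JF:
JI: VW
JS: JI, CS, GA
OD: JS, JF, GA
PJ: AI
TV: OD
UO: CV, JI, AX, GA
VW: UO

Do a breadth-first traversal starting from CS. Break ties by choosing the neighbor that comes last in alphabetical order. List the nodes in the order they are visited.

Visit CS; enqueue UO, TV, OD, CV, AI → queue [UO, TV, OD, CV, AI]
Visit UO; enqueue JI, GA, AX → queue [TV, OD, CV, AI, JI, GA, AX]
Visit TV → queue [OD, CV, AI, JI, GA, AX]
Visit OD; enqueue JS, JF → queue [CV, AI, JI, GA, AX, JS, JF]
Visit CV; enqueue PJ, IE → queue [AI, JI, GA, AX, JS, JF, PJ, IE]
Visit AI → queue [JI, GA, AX, JS, JF, PJ, IE]
Visit JI; enqueue VW → queue [GA, AX, JS, JF, PJ, IE, VW]
Visit GA → queue [AX, JS, JF, PJ, IE, VW]
Visit AX; enqueue GZ, EF → queue [JS, JF, PJ, IE, VW, GZ, EF]
Visit JS → queue [JF, PJ, IE, VW, GZ, EF]
Visit JF → queue [PJ, IE, VW, GZ, EF]
Visit PJ → queue [IE, VW, GZ, EF]
Visit IE → queue [VW, GZ, EF]
Visit VW → queue [GZ, EF]
Visit GZ → queue [EF]
Visit EF → queue []

CS UO TV OD CV AI JI GA AX JS JF PJ IE VW GZ EF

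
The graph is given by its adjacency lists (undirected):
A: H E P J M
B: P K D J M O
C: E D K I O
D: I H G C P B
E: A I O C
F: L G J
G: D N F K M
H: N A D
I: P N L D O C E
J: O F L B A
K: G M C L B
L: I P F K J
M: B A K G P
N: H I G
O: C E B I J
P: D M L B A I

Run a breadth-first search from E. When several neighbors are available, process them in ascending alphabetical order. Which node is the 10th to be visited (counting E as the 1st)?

Visit E; enqueue A, C, I, O → queue [A, C, I, O]
Visit A; enqueue H, J, M, P → queue [C, I, O, H, J, M, P]
Visit C; enqueue D, K → queue [I, O, H, J, M, P, D, K]
Visit I; enqueue L, N → queue [O, H, J, M, P, D, K, L, N]
Visit O; enqueue B → queue [H, J, M, P, D, K, L, N, B]
Visit H → queue [J, M, P, D, K, L, N, B]
Visit J; enqueue F → queue [M, P, D, K, L, N, B, F]
Visit M; enqueue G → queue [P, D, K, L, N, B, F, G]
Visit P → queue [D, K, L, N, B, F, G]
Visit D → queue [K, L, N, B, F, G]
Visit K → queue [L, N, B, F, G]
Visit L → queue [N, B, F, G]
Visit N → queue [B, F, G]
Visit B → queue [F, G]
Visit F → queue [G]
Visit G → queue []

Visit order: E, A, C, I, O, H, J, M, P, D, K, L, N, B, F, G

D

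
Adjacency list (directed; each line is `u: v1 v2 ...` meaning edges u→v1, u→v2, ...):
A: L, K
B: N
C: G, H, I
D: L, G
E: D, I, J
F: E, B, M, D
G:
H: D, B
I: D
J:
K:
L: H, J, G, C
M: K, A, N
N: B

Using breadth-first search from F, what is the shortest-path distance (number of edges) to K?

Level 0: F
Level 1: B, D, E, M
Level 2: A, G, I, J, K, L, N
Level 3: C, H
K first appears at level 2.

2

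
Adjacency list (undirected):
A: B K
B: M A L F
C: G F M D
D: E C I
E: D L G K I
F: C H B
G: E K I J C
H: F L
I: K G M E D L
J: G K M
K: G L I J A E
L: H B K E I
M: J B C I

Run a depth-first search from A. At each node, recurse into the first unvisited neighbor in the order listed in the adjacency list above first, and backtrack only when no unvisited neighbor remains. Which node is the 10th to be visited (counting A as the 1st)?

H

Visit A
A → B
B → M
M → J
J → G
G → E
E → D
D → C
C → F
F → H
H → L
L → K
K → I

Visit order: A, B, M, J, G, E, D, C, F, H, L, K, I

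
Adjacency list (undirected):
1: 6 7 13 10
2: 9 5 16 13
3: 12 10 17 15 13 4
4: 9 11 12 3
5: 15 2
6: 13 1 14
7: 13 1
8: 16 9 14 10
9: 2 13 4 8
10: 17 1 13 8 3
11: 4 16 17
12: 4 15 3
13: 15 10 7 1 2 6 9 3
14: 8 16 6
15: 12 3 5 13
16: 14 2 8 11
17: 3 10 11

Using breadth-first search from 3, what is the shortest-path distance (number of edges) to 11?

2

Level 0: 3
Level 1: 4, 10, 12, 13, 15, 17
Level 2: 1, 2, 5, 6, 7, 8, 9, 11
Level 3: 14, 16
11 first appears at level 2.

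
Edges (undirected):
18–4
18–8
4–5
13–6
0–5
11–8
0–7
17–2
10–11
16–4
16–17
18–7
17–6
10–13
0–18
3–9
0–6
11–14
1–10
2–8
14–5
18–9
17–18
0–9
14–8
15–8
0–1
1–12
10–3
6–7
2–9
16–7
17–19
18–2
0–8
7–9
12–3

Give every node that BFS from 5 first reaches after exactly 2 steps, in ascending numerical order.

Level 0: 5
Level 1: 0, 4, 14
Level 2: 1, 6, 7, 8, 9, 11, 16, 18
Level 3: 2, 3, 10, 12, 13, 15, 17
Level 4: 19

1, 6, 7, 8, 9, 11, 16, 18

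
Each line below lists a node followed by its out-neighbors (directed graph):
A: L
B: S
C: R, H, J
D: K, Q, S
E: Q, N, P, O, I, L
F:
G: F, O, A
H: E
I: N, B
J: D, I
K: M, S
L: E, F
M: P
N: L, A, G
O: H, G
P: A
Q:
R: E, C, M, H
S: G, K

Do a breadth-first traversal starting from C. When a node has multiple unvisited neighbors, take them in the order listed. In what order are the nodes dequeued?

C → R → H → J → E → M → D → I → Q → N → P → O → L → K → S → B → A → G → F

Visit C; enqueue R, H, J → queue [R, H, J]
Visit R; enqueue E, M → queue [H, J, E, M]
Visit H → queue [J, E, M]
Visit J; enqueue D, I → queue [E, M, D, I]
Visit E; enqueue Q, N, P, O, L → queue [M, D, I, Q, N, P, O, L]
Visit M → queue [D, I, Q, N, P, O, L]
Visit D; enqueue K, S → queue [I, Q, N, P, O, L, K, S]
Visit I; enqueue B → queue [Q, N, P, O, L, K, S, B]
Visit Q → queue [N, P, O, L, K, S, B]
Visit N; enqueue A, G → queue [P, O, L, K, S, B, A, G]
Visit P → queue [O, L, K, S, B, A, G]
Visit O → queue [L, K, S, B, A, G]
Visit L; enqueue F → queue [K, S, B, A, G, F]
Visit K → queue [S, B, A, G, F]
Visit S → queue [B, A, G, F]
Visit B → queue [A, G, F]
Visit A → queue [G, F]
Visit G → queue [F]
Visit F → queue []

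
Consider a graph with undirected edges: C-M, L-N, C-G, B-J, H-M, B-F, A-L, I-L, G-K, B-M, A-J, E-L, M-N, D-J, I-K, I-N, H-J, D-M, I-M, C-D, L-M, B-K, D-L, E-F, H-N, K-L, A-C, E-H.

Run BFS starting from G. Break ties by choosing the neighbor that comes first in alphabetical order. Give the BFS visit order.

G C K A D M B I L J H N F E

Visit G; enqueue C, K → queue [C, K]
Visit C; enqueue A, D, M → queue [K, A, D, M]
Visit K; enqueue B, I, L → queue [A, D, M, B, I, L]
Visit A; enqueue J → queue [D, M, B, I, L, J]
Visit D → queue [M, B, I, L, J]
Visit M; enqueue H, N → queue [B, I, L, J, H, N]
Visit B; enqueue F → queue [I, L, J, H, N, F]
Visit I → queue [L, J, H, N, F]
Visit L; enqueue E → queue [J, H, N, F, E]
Visit J → queue [H, N, F, E]
Visit H → queue [N, F, E]
Visit N → queue [F, E]
Visit F → queue [E]
Visit E → queue []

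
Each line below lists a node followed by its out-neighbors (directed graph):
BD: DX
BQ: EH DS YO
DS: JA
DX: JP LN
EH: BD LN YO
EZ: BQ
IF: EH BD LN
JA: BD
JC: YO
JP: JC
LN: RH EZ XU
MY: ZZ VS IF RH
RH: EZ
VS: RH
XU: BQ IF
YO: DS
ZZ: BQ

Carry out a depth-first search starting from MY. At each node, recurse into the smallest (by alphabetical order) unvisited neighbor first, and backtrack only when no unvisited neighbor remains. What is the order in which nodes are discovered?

Visit MY
MY → IF
IF → BD
BD → DX
DX → JP
JP → JC
JC → YO
YO → DS
DS → JA
DX → LN
LN → EZ
EZ → BQ
BQ → EH
LN → RH
LN → XU
MY → VS
MY → ZZ

MY, IF, BD, DX, JP, JC, YO, DS, JA, LN, EZ, BQ, EH, RH, XU, VS, ZZ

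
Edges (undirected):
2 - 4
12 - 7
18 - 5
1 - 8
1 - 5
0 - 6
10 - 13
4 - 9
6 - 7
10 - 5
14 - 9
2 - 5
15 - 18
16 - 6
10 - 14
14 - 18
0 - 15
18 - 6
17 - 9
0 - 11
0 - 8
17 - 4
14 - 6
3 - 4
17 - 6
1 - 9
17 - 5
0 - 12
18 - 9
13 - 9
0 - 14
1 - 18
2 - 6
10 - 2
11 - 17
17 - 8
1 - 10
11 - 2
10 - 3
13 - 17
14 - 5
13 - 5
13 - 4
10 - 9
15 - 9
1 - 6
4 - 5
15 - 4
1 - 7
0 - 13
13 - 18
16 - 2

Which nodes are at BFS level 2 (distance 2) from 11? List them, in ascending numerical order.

4, 5, 6, 8, 9, 10, 12, 13, 14, 15, 16

Level 0: 11
Level 1: 0, 2, 17
Level 2: 4, 5, 6, 8, 9, 10, 12, 13, 14, 15, 16
Level 3: 1, 3, 7, 18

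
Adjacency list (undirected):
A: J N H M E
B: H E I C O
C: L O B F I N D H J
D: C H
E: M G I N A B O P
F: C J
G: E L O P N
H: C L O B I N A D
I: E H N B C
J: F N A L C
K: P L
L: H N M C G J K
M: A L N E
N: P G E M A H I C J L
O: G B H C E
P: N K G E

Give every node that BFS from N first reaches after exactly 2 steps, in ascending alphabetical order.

B, D, F, K, O

Level 0: N
Level 1: A, C, E, G, H, I, J, L, M, P
Level 2: B, D, F, K, O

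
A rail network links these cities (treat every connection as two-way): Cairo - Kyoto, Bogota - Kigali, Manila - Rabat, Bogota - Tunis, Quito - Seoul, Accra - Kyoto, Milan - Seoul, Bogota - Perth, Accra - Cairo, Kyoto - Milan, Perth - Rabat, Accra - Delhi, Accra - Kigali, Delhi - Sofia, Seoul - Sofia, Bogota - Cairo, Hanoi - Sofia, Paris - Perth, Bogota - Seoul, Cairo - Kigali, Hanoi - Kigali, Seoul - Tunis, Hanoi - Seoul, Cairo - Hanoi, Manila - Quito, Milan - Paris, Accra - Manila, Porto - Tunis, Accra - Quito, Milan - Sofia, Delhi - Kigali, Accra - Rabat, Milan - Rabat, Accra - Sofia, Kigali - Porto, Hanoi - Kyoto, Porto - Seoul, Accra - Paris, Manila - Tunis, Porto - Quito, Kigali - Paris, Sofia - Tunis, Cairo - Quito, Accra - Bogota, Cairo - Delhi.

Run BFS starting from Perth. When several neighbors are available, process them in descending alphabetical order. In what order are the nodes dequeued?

Visit Perth; enqueue Rabat, Paris, Bogota → queue [Rabat, Paris, Bogota]
Visit Rabat; enqueue Milan, Manila, Accra → queue [Paris, Bogota, Milan, Manila, Accra]
Visit Paris; enqueue Kigali → queue [Bogota, Milan, Manila, Accra, Kigali]
Visit Bogota; enqueue Tunis, Seoul, Cairo → queue [Milan, Manila, Accra, Kigali, Tunis, Seoul, Cairo]
Visit Milan; enqueue Sofia, Kyoto → queue [Manila, Accra, Kigali, Tunis, Seoul, Cairo, Sofia, Kyoto]
Visit Manila; enqueue Quito → queue [Accra, Kigali, Tunis, Seoul, Cairo, Sofia, Kyoto, Quito]
Visit Accra; enqueue Delhi → queue [Kigali, Tunis, Seoul, Cairo, Sofia, Kyoto, Quito, Delhi]
Visit Kigali; enqueue Porto, Hanoi → queue [Tunis, Seoul, Cairo, Sofia, Kyoto, Quito, Delhi, Porto, Hanoi]
Visit Tunis → queue [Seoul, Cairo, Sofia, Kyoto, Quito, Delhi, Porto, Hanoi]
Visit Seoul → queue [Cairo, Sofia, Kyoto, Quito, Delhi, Porto, Hanoi]
Visit Cairo → queue [Sofia, Kyoto, Quito, Delhi, Porto, Hanoi]
Visit Sofia → queue [Kyoto, Quito, Delhi, Porto, Hanoi]
Visit Kyoto → queue [Quito, Delhi, Porto, Hanoi]
Visit Quito → queue [Delhi, Porto, Hanoi]
Visit Delhi → queue [Porto, Hanoi]
Visit Porto → queue [Hanoi]
Visit Hanoi → queue []

Perth, Rabat, Paris, Bogota, Milan, Manila, Accra, Kigali, Tunis, Seoul, Cairo, Sofia, Kyoto, Quito, Delhi, Porto, Hanoi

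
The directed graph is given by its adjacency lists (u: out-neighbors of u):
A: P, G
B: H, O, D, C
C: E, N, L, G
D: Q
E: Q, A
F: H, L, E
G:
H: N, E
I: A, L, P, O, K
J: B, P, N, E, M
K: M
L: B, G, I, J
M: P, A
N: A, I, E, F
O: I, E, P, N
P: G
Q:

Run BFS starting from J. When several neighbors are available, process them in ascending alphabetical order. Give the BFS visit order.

J, B, E, M, N, P, C, D, H, O, A, Q, F, I, G, L, K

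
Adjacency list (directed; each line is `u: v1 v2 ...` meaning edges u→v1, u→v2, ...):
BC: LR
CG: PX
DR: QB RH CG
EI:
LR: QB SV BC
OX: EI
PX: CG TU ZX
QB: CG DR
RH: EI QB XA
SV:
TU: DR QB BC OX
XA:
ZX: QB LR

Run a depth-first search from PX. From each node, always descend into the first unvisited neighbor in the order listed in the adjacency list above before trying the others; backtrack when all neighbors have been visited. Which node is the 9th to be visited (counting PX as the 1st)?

Visit PX
PX → CG
PX → TU
TU → DR
DR → QB
DR → RH
RH → EI
RH → XA
TU → BC
BC → LR
LR → SV
TU → OX
PX → ZX

Visit order: PX, CG, TU, DR, QB, RH, EI, XA, BC, LR, SV, OX, ZX

BC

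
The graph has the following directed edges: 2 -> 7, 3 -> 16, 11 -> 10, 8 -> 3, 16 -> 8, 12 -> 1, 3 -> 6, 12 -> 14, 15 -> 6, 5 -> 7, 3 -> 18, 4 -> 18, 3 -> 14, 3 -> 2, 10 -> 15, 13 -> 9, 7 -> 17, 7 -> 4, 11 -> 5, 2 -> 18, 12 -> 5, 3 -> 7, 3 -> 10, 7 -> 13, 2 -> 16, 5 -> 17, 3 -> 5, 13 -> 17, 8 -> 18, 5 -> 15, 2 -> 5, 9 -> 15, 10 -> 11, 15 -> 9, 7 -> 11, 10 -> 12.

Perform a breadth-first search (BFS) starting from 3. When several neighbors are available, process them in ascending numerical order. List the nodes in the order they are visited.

3 -> 2 -> 5 -> 6 -> 7 -> 10 -> 14 -> 16 -> 18 -> 15 -> 17 -> 4 -> 11 -> 13 -> 12 -> 8 -> 9 -> 1

Visit 3; enqueue 2, 5, 6, 7, 10, 14, 16, 18 → queue [2, 5, 6, 7, 10, 14, 16, 18]
Visit 2 → queue [5, 6, 7, 10, 14, 16, 18]
Visit 5; enqueue 15, 17 → queue [6, 7, 10, 14, 16, 18, 15, 17]
Visit 6 → queue [7, 10, 14, 16, 18, 15, 17]
Visit 7; enqueue 4, 11, 13 → queue [10, 14, 16, 18, 15, 17, 4, 11, 13]
Visit 10; enqueue 12 → queue [14, 16, 18, 15, 17, 4, 11, 13, 12]
Visit 14 → queue [16, 18, 15, 17, 4, 11, 13, 12]
Visit 16; enqueue 8 → queue [18, 15, 17, 4, 11, 13, 12, 8]
Visit 18 → queue [15, 17, 4, 11, 13, 12, 8]
Visit 15; enqueue 9 → queue [17, 4, 11, 13, 12, 8, 9]
Visit 17 → queue [4, 11, 13, 12, 8, 9]
Visit 4 → queue [11, 13, 12, 8, 9]
Visit 11 → queue [13, 12, 8, 9]
Visit 13 → queue [12, 8, 9]
Visit 12; enqueue 1 → queue [8, 9, 1]
Visit 8 → queue [9, 1]
Visit 9 → queue [1]
Visit 1 → queue []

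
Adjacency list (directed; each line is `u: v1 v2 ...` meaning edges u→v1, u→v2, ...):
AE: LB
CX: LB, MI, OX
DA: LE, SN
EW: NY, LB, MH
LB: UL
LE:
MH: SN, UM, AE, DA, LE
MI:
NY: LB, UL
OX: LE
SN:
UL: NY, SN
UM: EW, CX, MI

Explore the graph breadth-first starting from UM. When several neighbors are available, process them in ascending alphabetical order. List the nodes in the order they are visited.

Visit UM; enqueue CX, EW, MI → queue [CX, EW, MI]
Visit CX; enqueue LB, OX → queue [EW, MI, LB, OX]
Visit EW; enqueue MH, NY → queue [MI, LB, OX, MH, NY]
Visit MI → queue [LB, OX, MH, NY]
Visit LB; enqueue UL → queue [OX, MH, NY, UL]
Visit OX; enqueue LE → queue [MH, NY, UL, LE]
Visit MH; enqueue AE, DA, SN → queue [NY, UL, LE, AE, DA, SN]
Visit NY → queue [UL, LE, AE, DA, SN]
Visit UL → queue [LE, AE, DA, SN]
Visit LE → queue [AE, DA, SN]
Visit AE → queue [DA, SN]
Visit DA → queue [SN]
Visit SN → queue []

UM, CX, EW, MI, LB, OX, MH, NY, UL, LE, AE, DA, SN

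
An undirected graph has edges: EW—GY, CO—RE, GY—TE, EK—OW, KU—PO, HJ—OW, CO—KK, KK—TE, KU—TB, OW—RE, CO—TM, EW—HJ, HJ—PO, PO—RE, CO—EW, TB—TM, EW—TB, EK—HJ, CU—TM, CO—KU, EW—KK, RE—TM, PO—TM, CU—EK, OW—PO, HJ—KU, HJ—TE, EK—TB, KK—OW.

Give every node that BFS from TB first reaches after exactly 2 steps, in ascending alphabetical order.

Level 0: TB
Level 1: EK, EW, KU, TM
Level 2: CO, CU, GY, HJ, KK, OW, PO, RE
Level 3: TE

CO, CU, GY, HJ, KK, OW, PO, RE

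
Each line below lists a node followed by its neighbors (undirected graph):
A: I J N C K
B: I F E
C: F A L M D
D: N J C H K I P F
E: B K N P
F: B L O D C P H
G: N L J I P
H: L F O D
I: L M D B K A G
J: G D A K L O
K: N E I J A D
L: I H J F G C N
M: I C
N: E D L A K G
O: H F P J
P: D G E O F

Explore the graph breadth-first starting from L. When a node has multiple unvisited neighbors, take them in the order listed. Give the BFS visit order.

Visit L; enqueue I, H, J, F, G, C, N → queue [I, H, J, F, G, C, N]
Visit I; enqueue M, D, B, K, A → queue [H, J, F, G, C, N, M, D, B, K, A]
Visit H; enqueue O → queue [J, F, G, C, N, M, D, B, K, A, O]
Visit J → queue [F, G, C, N, M, D, B, K, A, O]
Visit F; enqueue P → queue [G, C, N, M, D, B, K, A, O, P]
Visit G → queue [C, N, M, D, B, K, A, O, P]
Visit C → queue [N, M, D, B, K, A, O, P]
Visit N; enqueue E → queue [M, D, B, K, A, O, P, E]
Visit M → queue [D, B, K, A, O, P, E]
Visit D → queue [B, K, A, O, P, E]
Visit B → queue [K, A, O, P, E]
Visit K → queue [A, O, P, E]
Visit A → queue [O, P, E]
Visit O → queue [P, E]
Visit P → queue [E]
Visit E → queue []

L → I → H → J → F → G → C → N → M → D → B → K → A → O → P → E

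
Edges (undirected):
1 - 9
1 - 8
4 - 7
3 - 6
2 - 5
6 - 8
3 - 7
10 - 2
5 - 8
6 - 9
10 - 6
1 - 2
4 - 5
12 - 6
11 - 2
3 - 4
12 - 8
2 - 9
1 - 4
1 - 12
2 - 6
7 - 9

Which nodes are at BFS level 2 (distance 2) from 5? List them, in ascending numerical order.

1, 3, 6, 7, 9, 10, 11, 12

Level 0: 5
Level 1: 2, 4, 8
Level 2: 1, 3, 6, 7, 9, 10, 11, 12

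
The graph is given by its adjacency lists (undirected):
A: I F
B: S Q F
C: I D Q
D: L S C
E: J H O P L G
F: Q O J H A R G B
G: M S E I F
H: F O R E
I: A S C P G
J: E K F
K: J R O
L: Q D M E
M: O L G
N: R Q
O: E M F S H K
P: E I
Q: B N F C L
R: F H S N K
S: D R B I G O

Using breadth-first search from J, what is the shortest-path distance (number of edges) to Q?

Level 0: J
Level 1: E, F, K
Level 2: A, B, G, H, L, O, P, Q, R
Level 3: C, D, I, M, N, S
Q first appears at level 2.

2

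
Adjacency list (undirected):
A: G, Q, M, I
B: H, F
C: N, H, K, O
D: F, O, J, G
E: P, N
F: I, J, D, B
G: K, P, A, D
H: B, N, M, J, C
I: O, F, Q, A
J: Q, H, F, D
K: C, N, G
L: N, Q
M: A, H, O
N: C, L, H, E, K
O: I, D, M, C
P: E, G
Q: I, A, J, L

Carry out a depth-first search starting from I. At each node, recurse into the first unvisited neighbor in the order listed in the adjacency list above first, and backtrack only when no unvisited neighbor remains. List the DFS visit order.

Visit I
I → O
O → D
D → F
F → J
J → Q
Q → A
A → G
G → K
K → C
C → N
N → L
N → H
H → B
H → M
N → E
E → P

I, O, D, F, J, Q, A, G, K, C, N, L, H, B, M, E, P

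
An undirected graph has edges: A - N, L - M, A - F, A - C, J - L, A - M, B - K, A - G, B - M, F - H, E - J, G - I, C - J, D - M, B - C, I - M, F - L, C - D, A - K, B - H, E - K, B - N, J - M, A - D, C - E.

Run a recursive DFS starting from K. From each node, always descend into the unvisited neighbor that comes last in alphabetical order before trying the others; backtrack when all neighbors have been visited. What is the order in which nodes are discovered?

Visit K
K → E
E → J
J → M
M → L
L → F
F → H
H → B
B → N
N → A
A → G
G → I
A → D
D → C

K, E, J, M, L, F, H, B, N, A, G, I, D, C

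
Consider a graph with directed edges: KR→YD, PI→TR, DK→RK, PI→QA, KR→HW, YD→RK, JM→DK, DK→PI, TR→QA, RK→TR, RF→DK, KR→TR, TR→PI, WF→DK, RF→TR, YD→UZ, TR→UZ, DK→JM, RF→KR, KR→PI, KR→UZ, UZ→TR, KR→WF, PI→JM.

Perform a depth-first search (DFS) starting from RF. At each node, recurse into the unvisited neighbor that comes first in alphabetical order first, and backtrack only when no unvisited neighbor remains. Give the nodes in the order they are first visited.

Visit RF
RF → DK
DK → JM
DK → PI
PI → QA
PI → TR
TR → UZ
DK → RK
RF → KR
KR → HW
KR → WF
KR → YD

RF, DK, JM, PI, QA, TR, UZ, RK, KR, HW, WF, YD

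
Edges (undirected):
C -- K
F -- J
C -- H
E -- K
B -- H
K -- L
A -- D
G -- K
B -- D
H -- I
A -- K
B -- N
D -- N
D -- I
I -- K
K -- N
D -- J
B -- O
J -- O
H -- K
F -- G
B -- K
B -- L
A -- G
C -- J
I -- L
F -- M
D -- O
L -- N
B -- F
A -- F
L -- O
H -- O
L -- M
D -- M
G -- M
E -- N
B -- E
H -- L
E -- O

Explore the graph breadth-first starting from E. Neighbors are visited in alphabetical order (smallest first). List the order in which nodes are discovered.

E, B, K, N, O, D, F, H, L, A, C, G, I, J, M

Visit E; enqueue B, K, N, O → queue [B, K, N, O]
Visit B; enqueue D, F, H, L → queue [K, N, O, D, F, H, L]
Visit K; enqueue A, C, G, I → queue [N, O, D, F, H, L, A, C, G, I]
Visit N → queue [O, D, F, H, L, A, C, G, I]
Visit O; enqueue J → queue [D, F, H, L, A, C, G, I, J]
Visit D; enqueue M → queue [F, H, L, A, C, G, I, J, M]
Visit F → queue [H, L, A, C, G, I, J, M]
Visit H → queue [L, A, C, G, I, J, M]
Visit L → queue [A, C, G, I, J, M]
Visit A → queue [C, G, I, J, M]
Visit C → queue [G, I, J, M]
Visit G → queue [I, J, M]
Visit I → queue [J, M]
Visit J → queue [M]
Visit M → queue []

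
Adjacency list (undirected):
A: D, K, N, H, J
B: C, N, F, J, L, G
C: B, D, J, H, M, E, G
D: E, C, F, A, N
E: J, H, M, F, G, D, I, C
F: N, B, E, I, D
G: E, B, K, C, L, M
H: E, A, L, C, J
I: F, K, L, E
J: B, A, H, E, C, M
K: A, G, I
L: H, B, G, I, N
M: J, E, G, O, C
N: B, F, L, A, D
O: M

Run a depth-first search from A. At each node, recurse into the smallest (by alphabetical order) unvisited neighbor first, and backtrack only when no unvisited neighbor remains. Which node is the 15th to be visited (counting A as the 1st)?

Visit A
A → D
D → C
C → B
B → F
F → E
E → G
G → K
K → I
I → L
L → H
H → J
J → M
M → O
L → N

Visit order: A, D, C, B, F, E, G, K, I, L, H, J, M, O, N

N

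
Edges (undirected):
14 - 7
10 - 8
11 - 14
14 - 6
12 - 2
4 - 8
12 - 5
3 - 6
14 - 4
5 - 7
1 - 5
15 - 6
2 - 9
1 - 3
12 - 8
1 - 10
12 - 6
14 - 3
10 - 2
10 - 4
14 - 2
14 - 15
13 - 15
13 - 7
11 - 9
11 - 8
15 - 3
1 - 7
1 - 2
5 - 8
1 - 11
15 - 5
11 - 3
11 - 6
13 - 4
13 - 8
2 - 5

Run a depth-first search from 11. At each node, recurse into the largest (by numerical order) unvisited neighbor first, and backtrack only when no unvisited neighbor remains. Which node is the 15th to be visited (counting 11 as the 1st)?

7

Visit 11
11 → 14
14 → 15
15 → 13
13 → 8
8 → 12
12 → 6
6 → 3
3 → 1
1 → 10
10 → 4
10 → 2
2 → 9
2 → 5
5 → 7

Visit order: 11, 14, 15, 13, 8, 12, 6, 3, 1, 10, 4, 2, 9, 5, 7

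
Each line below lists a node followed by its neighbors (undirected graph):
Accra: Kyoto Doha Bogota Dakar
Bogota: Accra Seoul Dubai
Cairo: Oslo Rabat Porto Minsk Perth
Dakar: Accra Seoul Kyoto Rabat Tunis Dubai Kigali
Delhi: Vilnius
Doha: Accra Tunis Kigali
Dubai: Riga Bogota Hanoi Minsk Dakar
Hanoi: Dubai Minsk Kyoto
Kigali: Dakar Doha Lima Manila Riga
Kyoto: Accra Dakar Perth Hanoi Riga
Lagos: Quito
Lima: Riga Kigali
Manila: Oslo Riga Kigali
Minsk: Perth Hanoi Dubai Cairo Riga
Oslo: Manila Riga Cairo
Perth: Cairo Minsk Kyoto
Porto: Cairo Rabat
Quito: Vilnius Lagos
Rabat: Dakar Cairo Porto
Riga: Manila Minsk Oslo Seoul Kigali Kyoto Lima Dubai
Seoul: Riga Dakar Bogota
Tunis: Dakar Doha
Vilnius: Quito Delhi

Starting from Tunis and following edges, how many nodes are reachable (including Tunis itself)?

BFS from Tunis visits: Tunis, Dakar, Doha, Accra, Dubai, Kigali, Kyoto, Rabat, Seoul, Bogota, Hanoi, Minsk, Riga, Lima, Manila, Perth, Cairo, Porto, Oslo
Reachable nodes: 19 of 23 total.

19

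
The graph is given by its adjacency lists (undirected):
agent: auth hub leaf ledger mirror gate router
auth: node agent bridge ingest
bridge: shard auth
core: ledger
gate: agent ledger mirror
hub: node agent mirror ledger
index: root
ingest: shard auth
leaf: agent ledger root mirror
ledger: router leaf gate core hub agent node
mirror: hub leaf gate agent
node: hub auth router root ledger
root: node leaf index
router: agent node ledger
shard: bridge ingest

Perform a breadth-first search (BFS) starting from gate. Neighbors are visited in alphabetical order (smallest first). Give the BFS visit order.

gate, agent, ledger, mirror, auth, hub, leaf, router, core, node, bridge, ingest, root, shard, index

Visit gate; enqueue agent, ledger, mirror → queue [agent, ledger, mirror]
Visit agent; enqueue auth, hub, leaf, router → queue [ledger, mirror, auth, hub, leaf, router]
Visit ledger; enqueue core, node → queue [mirror, auth, hub, leaf, router, core, node]
Visit mirror → queue [auth, hub, leaf, router, core, node]
Visit auth; enqueue bridge, ingest → queue [hub, leaf, router, core, node, bridge, ingest]
Visit hub → queue [leaf, router, core, node, bridge, ingest]
Visit leaf; enqueue root → queue [router, core, node, bridge, ingest, root]
Visit router → queue [core, node, bridge, ingest, root]
Visit core → queue [node, bridge, ingest, root]
Visit node → queue [bridge, ingest, root]
Visit bridge; enqueue shard → queue [ingest, root, shard]
Visit ingest → queue [root, shard]
Visit root; enqueue index → queue [shard, index]
Visit shard → queue [index]
Visit index → queue []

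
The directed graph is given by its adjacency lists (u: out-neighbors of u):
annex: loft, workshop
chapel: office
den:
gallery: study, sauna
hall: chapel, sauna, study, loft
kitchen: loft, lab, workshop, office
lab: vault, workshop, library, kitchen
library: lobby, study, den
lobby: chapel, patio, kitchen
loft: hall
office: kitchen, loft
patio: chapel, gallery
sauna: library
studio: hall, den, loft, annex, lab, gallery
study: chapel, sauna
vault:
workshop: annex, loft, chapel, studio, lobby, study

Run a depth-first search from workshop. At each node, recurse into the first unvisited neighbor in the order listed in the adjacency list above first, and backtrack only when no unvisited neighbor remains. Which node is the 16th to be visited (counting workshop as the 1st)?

den

Visit workshop
workshop → annex
annex → loft
loft → hall
hall → chapel
chapel → office
office → kitchen
kitchen → lab
lab → vault
lab → library
library → lobby
lobby → patio
patio → gallery
gallery → study
study → sauna
library → den
workshop → studio

Visit order: workshop, annex, loft, hall, chapel, office, kitchen, lab, vault, library, lobby, patio, gallery, study, sauna, den, studio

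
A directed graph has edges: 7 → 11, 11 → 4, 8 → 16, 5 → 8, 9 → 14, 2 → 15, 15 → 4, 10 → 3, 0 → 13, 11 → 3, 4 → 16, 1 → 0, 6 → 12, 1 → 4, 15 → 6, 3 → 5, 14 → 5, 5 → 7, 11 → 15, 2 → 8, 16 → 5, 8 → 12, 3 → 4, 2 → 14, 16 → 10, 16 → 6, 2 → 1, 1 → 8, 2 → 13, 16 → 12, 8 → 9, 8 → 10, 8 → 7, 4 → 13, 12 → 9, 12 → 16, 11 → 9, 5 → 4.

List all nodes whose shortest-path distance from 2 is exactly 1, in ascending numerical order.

Level 0: 2
Level 1: 1, 8, 13, 14, 15
Level 2: 0, 4, 5, 6, 7, 9, 10, 12, 16
Level 3: 3, 11

1, 8, 13, 14, 15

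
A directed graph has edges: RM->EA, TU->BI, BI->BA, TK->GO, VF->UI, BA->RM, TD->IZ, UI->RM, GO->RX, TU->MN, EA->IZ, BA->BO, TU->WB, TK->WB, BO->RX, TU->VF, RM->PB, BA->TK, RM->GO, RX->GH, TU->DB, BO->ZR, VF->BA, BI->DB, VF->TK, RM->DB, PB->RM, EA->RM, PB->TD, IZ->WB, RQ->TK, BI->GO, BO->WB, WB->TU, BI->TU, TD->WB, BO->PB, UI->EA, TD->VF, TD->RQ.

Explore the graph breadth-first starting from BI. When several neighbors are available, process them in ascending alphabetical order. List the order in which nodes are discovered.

BI, BA, DB, GO, TU, BO, RM, TK, RX, MN, VF, WB, PB, ZR, EA, GH, UI, TD, IZ, RQ

Visit BI; enqueue BA, DB, GO, TU → queue [BA, DB, GO, TU]
Visit BA; enqueue BO, RM, TK → queue [DB, GO, TU, BO, RM, TK]
Visit DB → queue [GO, TU, BO, RM, TK]
Visit GO; enqueue RX → queue [TU, BO, RM, TK, RX]
Visit TU; enqueue MN, VF, WB → queue [BO, RM, TK, RX, MN, VF, WB]
Visit BO; enqueue PB, ZR → queue [RM, TK, RX, MN, VF, WB, PB, ZR]
Visit RM; enqueue EA → queue [TK, RX, MN, VF, WB, PB, ZR, EA]
Visit TK → queue [RX, MN, VF, WB, PB, ZR, EA]
Visit RX; enqueue GH → queue [MN, VF, WB, PB, ZR, EA, GH]
Visit MN → queue [VF, WB, PB, ZR, EA, GH]
Visit VF; enqueue UI → queue [WB, PB, ZR, EA, GH, UI]
Visit WB → queue [PB, ZR, EA, GH, UI]
Visit PB; enqueue TD → queue [ZR, EA, GH, UI, TD]
Visit ZR → queue [EA, GH, UI, TD]
Visit EA; enqueue IZ → queue [GH, UI, TD, IZ]
Visit GH → queue [UI, TD, IZ]
Visit UI → queue [TD, IZ]
Visit TD; enqueue RQ → queue [IZ, RQ]
Visit IZ → queue [RQ]
Visit RQ → queue []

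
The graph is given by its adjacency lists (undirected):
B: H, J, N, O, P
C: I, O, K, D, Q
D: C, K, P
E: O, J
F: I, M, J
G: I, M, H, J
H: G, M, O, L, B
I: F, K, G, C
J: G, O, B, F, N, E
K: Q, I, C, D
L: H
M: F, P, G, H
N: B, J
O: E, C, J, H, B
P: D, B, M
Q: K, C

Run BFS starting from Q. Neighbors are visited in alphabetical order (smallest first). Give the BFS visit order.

Q C K D I O P F G B E H J M N L

Visit Q; enqueue C, K → queue [C, K]
Visit C; enqueue D, I, O → queue [K, D, I, O]
Visit K → queue [D, I, O]
Visit D; enqueue P → queue [I, O, P]
Visit I; enqueue F, G → queue [O, P, F, G]
Visit O; enqueue B, E, H, J → queue [P, F, G, B, E, H, J]
Visit P; enqueue M → queue [F, G, B, E, H, J, M]
Visit F → queue [G, B, E, H, J, M]
Visit G → queue [B, E, H, J, M]
Visit B; enqueue N → queue [E, H, J, M, N]
Visit E → queue [H, J, M, N]
Visit H; enqueue L → queue [J, M, N, L]
Visit J → queue [M, N, L]
Visit M → queue [N, L]
Visit N → queue [L]
Visit L → queue []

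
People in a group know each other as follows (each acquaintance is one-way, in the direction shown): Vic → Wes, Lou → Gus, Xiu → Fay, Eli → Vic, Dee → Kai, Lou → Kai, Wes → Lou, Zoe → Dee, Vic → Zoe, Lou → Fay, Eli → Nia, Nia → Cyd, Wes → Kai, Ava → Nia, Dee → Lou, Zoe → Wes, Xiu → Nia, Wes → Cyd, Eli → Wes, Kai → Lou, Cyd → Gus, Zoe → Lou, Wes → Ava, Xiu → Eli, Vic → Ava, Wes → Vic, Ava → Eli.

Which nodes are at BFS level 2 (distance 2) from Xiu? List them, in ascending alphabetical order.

Cyd, Vic, Wes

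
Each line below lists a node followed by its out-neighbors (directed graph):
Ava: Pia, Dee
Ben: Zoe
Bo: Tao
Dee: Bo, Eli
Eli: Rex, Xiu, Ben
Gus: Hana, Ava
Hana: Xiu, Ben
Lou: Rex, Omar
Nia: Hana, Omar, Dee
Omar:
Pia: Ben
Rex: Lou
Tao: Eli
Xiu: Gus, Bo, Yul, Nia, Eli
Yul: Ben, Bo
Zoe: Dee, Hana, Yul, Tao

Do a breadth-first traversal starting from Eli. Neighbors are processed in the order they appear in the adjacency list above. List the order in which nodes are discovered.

Eli, Rex, Xiu, Ben, Lou, Gus, Bo, Yul, Nia, Zoe, Omar, Hana, Ava, Tao, Dee, Pia

Visit Eli; enqueue Rex, Xiu, Ben → queue [Rex, Xiu, Ben]
Visit Rex; enqueue Lou → queue [Xiu, Ben, Lou]
Visit Xiu; enqueue Gus, Bo, Yul, Nia → queue [Ben, Lou, Gus, Bo, Yul, Nia]
Visit Ben; enqueue Zoe → queue [Lou, Gus, Bo, Yul, Nia, Zoe]
Visit Lou; enqueue Omar → queue [Gus, Bo, Yul, Nia, Zoe, Omar]
Visit Gus; enqueue Hana, Ava → queue [Bo, Yul, Nia, Zoe, Omar, Hana, Ava]
Visit Bo; enqueue Tao → queue [Yul, Nia, Zoe, Omar, Hana, Ava, Tao]
Visit Yul → queue [Nia, Zoe, Omar, Hana, Ava, Tao]
Visit Nia; enqueue Dee → queue [Zoe, Omar, Hana, Ava, Tao, Dee]
Visit Zoe → queue [Omar, Hana, Ava, Tao, Dee]
Visit Omar → queue [Hana, Ava, Tao, Dee]
Visit Hana → queue [Ava, Tao, Dee]
Visit Ava; enqueue Pia → queue [Tao, Dee, Pia]
Visit Tao → queue [Dee, Pia]
Visit Dee → queue [Pia]
Visit Pia → queue []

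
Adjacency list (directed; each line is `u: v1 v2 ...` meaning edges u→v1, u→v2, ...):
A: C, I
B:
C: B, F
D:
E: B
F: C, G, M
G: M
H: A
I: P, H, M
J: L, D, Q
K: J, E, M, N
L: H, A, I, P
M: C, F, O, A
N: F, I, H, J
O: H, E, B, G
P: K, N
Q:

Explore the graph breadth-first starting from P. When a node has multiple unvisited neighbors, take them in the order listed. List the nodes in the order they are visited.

P -> K -> N -> J -> E -> M -> F -> I -> H -> L -> D -> Q -> B -> C -> O -> A -> G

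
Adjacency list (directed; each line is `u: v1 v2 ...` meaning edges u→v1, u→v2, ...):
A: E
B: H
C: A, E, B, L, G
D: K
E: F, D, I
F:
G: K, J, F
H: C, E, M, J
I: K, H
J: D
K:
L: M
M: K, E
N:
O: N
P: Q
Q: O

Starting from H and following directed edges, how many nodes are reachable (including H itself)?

BFS from H visits: H, C, E, J, M, A, B, G, L, D, F, I, K
Reachable nodes: 13 of 17 total.

13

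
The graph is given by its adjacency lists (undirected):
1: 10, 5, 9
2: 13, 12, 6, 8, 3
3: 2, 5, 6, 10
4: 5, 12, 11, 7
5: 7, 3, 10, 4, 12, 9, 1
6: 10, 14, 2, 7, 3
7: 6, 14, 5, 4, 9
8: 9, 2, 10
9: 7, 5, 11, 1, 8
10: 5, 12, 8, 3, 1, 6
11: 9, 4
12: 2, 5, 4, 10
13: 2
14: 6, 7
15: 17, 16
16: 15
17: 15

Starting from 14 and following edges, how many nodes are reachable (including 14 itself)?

BFS from 14 visits: 14, 6, 7, 10, 2, 3, 5, 4, 9, 12, 8, 1, 13, 11
Reachable nodes: 14 of 17 total.

14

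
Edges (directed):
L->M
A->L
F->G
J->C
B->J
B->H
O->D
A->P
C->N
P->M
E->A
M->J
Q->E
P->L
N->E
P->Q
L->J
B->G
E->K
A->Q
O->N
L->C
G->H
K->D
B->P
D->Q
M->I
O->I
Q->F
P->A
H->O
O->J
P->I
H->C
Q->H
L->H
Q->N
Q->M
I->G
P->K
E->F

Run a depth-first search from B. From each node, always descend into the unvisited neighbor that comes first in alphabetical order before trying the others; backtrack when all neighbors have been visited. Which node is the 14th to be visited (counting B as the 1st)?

D

Visit B
B → G
G → H
H → C
C → N
N → E
E → A
A → L
L → J
L → M
M → I
A → P
P → K
K → D
D → Q
Q → F
H → O

Visit order: B, G, H, C, N, E, A, L, J, M, I, P, K, D, Q, F, O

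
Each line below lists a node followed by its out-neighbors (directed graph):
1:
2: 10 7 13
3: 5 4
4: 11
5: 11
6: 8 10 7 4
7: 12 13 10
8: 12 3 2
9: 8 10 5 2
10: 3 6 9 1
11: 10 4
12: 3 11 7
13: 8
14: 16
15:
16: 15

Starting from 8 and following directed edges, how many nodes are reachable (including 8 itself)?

BFS from 8 visits: 8, 12, 3, 2, 11, 7, 5, 4, 10, 13, 6, 9, 1
Reachable nodes: 13 of 16 total.

13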